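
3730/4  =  932 + 1/2 = 932.50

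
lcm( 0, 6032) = 0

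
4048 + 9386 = 13434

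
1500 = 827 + 673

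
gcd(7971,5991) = 3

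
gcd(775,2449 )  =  31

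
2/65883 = 2/65883  =  0.00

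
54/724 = 27/362 = 0.07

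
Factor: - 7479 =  - 3^3*277^1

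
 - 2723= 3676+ - 6399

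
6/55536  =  1/9256 = 0.00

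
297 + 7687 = 7984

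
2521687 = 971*2597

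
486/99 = 54/11 = 4.91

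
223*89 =19847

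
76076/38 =2002 = 2002.00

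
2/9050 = 1/4525 = 0.00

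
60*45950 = 2757000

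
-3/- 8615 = 3/8615 = 0.00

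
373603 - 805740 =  - 432137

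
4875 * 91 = 443625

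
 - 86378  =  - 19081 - 67297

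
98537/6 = 16422 + 5/6 = 16422.83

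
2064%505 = 44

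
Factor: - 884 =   -  2^2*13^1 * 17^1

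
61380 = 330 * 186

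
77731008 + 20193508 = 97924516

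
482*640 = 308480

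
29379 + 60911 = 90290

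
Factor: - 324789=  - 3^1*108263^1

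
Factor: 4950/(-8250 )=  - 3/5 = - 3^1*5^( - 1)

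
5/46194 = 5/46194 = 0.00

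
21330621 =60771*351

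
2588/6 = 431 + 1/3 = 431.33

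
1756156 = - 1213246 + 2969402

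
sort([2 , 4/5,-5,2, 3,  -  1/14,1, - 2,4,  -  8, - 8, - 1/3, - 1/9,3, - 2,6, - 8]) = [  -  8, - 8,-8, - 5,  -  2, -2, - 1/3,  -  1/9, - 1/14,4/5, 1,2,2,3,3,4,6 ]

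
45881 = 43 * 1067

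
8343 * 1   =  8343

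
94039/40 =2350 + 39/40 =2350.97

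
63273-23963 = 39310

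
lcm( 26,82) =1066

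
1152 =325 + 827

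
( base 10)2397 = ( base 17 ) 850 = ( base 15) A9C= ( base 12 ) 1479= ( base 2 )100101011101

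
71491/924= 10213/132 = 77.37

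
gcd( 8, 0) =8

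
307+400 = 707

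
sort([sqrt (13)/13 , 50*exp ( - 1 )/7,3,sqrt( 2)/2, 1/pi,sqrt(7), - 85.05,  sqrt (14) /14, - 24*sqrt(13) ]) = [ - 24*sqrt( 13 ),  -  85.05,sqrt(14) /14,sqrt ( 13)/13, 1/pi, sqrt(2) /2,50*exp ( - 1) /7,sqrt( 7),3 ]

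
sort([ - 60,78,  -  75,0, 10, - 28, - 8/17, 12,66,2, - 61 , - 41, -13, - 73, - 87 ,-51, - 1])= [ -87, - 75, - 73, - 61, - 60, - 51,-41, -28, - 13, - 1,-8/17,0,2, 10, 12, 66,78 ] 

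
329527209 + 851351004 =1180878213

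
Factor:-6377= - 7^1*911^1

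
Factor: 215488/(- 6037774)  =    -  107744/3018887 = - 2^5*7^1 * 13^1*37^1*761^( - 1) * 3967^( -1 )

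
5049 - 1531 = 3518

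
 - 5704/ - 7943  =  5704/7943=0.72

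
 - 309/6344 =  - 309/6344 = - 0.05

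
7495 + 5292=12787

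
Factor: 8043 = 3^1*7^1*383^1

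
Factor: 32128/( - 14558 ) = -2^6 * 29^(- 1)   =  -  64/29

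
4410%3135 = 1275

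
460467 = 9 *51163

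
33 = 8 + 25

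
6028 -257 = 5771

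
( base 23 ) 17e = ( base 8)1300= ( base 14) 384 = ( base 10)704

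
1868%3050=1868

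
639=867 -228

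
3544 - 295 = 3249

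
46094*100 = 4609400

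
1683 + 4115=5798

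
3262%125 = 12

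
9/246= 3/82 = 0.04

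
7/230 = 7/230 = 0.03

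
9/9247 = 9/9247 = 0.00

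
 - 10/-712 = 5/356 = 0.01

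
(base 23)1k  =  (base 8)53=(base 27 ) 1G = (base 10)43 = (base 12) 37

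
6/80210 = 3/40105 = 0.00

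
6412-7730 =-1318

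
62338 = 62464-126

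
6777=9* 753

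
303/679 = 303/679 = 0.45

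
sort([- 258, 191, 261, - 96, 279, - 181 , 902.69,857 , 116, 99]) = [ - 258 , - 181, - 96,99 , 116, 191, 261,279 , 857,902.69]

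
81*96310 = 7801110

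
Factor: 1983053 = 1983053^1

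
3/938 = 3/938 = 0.00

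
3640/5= 728 = 728.00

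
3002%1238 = 526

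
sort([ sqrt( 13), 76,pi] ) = [ pi, sqrt(13 ),76] 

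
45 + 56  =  101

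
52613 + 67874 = 120487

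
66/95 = 66/95=0.69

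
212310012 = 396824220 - 184514208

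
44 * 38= 1672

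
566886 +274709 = 841595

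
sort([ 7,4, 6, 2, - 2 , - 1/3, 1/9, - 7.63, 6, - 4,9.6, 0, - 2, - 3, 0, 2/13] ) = [ - 7.63, - 4, - 3, - 2, -2, - 1/3, 0, 0, 1/9 , 2/13,  2 , 4,6,  6,7,  9.6] 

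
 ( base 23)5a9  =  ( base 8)5504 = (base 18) 8g4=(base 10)2884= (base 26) 46O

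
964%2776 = 964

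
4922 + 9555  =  14477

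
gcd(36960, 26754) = 42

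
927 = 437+490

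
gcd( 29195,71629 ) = 1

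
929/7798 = 929/7798 = 0.12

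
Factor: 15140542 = 2^1*7570271^1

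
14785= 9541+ 5244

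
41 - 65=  - 24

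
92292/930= 15382/155=99.24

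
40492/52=778 + 9/13 =778.69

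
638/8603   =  638/8603=0.07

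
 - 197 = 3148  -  3345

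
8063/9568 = 8063/9568 = 0.84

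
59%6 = 5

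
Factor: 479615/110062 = 2^( - 1)*5^1*113^( - 1 )*487^( - 1 ) *95923^1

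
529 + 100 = 629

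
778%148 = 38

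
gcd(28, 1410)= 2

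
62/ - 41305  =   -62/41305 = - 0.00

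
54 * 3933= 212382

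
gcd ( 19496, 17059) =2437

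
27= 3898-3871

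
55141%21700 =11741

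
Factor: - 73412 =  - 2^2*18353^1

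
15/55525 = 3/11105 =0.00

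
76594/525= 10942/75 = 145.89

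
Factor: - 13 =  - 13^1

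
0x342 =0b1101000010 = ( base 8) 1502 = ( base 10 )834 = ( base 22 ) 1FK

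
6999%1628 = 487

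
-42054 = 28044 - 70098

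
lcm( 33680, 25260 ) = 101040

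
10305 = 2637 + 7668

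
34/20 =1 + 7/10 = 1.70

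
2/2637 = 2/2637  =  0.00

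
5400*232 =1252800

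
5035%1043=863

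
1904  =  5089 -3185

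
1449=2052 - 603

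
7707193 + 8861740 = 16568933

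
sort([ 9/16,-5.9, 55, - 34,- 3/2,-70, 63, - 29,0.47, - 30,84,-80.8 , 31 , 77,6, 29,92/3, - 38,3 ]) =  [ -80.8 ,- 70,  -  38, - 34, - 30, - 29, - 5.9, - 3/2,  0.47,9/16,3,6, 29 , 92/3, 31, 55, 63,77,84] 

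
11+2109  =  2120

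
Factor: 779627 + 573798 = 5^2 *43^1*1259^1=1353425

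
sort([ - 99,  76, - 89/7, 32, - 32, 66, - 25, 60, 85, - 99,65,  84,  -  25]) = [ - 99, - 99,  -  32, - 25, - 25, - 89/7,32,60, 65, 66, 76,84, 85 ] 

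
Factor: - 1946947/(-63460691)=7^( - 1) * 179^(-1)*50647^( - 1) * 1946947^1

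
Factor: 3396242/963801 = 2^1*3^( - 2) * 107089^( - 1 )*1698121^1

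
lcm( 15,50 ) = 150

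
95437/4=95437/4 = 23859.25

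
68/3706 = 2/109= 0.02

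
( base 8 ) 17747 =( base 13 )3943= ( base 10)8167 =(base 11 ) 6155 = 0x1fe7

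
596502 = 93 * 6414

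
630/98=6+3/7=6.43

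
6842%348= 230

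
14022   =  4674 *3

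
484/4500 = 121/1125 = 0.11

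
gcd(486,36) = 18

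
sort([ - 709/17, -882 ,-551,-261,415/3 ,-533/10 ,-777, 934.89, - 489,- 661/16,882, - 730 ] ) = [-882, - 777, -730 , - 551, -489 , -261 , - 533/10 ,-709/17,-661/16,415/3, 882 , 934.89] 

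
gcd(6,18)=6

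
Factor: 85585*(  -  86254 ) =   -  2^1*5^1*7^1*61^1*101^1*17117^1= - 7382048590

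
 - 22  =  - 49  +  27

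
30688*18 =552384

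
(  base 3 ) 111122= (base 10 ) 368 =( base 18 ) 128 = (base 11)305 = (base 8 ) 560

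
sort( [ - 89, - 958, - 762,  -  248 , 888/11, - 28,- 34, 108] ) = [ - 958, - 762, - 248,  -  89, - 34,  -  28, 888/11,  108 ] 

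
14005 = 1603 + 12402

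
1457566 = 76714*19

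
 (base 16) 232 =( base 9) 684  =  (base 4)20302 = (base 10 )562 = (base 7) 1432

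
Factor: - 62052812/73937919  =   - 2^2*3^( -1)*11^(  -  1 )*179^( - 1 )* 12517^( - 1)*15513203^1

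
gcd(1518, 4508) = 46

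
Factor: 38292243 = 3^1*11^1*1160371^1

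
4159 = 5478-1319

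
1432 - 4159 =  - 2727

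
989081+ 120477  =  1109558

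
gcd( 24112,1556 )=4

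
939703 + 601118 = 1540821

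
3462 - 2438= 1024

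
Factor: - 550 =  - 2^1*5^2 * 11^1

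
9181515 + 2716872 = 11898387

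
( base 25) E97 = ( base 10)8982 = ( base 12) 5246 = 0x2316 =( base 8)21426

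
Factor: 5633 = 43^1*131^1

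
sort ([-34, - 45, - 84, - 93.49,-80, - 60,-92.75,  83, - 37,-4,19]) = [ - 93.49 ,-92.75, - 84, - 80, - 60, - 45, - 37, -34, - 4,19 , 83]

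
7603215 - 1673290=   5929925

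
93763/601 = 93763/601 = 156.01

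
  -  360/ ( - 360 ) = 1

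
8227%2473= 808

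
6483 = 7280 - 797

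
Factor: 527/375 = 3^( - 1)*5^( - 3)*17^1*31^1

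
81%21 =18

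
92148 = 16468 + 75680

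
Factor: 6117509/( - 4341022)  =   - 2^ ( - 1 )*7^ ( - 1 )*31^1*43^( - 1)*7211^( - 1)*197339^1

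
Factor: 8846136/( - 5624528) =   -  85059/54082= - 2^( - 1)*3^2*7^( - 1 )*13^1*727^1*3863^ ( - 1)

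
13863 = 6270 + 7593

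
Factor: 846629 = 7^1*120947^1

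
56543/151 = 56543/151 = 374.46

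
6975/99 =70+ 5/11=70.45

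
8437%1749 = 1441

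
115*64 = 7360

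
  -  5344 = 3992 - 9336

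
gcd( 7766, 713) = 1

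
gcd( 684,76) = 76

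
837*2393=2002941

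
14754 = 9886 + 4868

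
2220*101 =224220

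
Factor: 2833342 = 2^1*1416671^1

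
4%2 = 0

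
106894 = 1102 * 97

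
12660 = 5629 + 7031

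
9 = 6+3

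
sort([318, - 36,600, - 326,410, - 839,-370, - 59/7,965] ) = [ - 839 , - 370,-326, - 36,-59/7,318,410,600,965]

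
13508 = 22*614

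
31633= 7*4519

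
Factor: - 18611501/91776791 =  - 31^1*367^(-1 ) * 250073^( - 1 )*600371^1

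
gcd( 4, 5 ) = 1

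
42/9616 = 21/4808 = 0.00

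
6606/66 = 1101/11 = 100.09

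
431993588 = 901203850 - 469210262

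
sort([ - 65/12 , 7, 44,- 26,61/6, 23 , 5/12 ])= [ - 26, - 65/12, 5/12, 7,61/6, 23,44]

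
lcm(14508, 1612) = 14508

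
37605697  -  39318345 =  - 1712648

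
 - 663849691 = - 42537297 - 621312394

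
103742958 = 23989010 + 79753948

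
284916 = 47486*6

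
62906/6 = 31453/3 = 10484.33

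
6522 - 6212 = 310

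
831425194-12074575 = 819350619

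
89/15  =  5 + 14/15= 5.93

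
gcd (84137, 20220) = 1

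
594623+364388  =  959011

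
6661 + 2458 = 9119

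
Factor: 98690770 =2^1*5^1*29^1*53^1*6421^1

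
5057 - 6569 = - 1512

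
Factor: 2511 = 3^4*31^1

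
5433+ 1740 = 7173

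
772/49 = 15 + 37/49=15.76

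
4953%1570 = 243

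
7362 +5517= 12879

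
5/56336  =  5/56336 = 0.00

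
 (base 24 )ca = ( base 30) 9S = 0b100101010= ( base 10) 298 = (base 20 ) ei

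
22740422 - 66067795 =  - 43327373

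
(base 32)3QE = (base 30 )4AI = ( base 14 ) 15DC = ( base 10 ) 3918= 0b111101001110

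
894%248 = 150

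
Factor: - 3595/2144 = - 2^(  -  5)*5^1*67^( - 1)*719^1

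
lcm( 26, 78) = 78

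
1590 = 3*530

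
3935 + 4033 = 7968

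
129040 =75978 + 53062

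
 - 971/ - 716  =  1 + 255/716=1.36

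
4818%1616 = 1586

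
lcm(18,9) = 18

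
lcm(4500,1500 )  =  4500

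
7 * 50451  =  353157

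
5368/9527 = 5368/9527 =0.56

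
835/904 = 835/904 = 0.92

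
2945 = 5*589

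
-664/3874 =  -  332/1937 = - 0.17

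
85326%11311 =6149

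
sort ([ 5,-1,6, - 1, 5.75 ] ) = [ - 1, - 1,5,5.75,6 ] 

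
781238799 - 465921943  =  315316856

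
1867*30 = 56010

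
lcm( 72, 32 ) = 288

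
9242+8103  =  17345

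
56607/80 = 707+47/80=707.59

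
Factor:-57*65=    - 3705 = -3^1*5^1 * 13^1*19^1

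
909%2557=909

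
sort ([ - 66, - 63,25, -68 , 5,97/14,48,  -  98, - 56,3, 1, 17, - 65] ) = [ - 98, - 68,-66, - 65,-63,-56,1,  3,5 , 97/14, 17,25, 48]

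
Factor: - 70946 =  - 2^1*19^1*1867^1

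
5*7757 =38785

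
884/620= 221/155 = 1.43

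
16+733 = 749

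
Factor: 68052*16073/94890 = 2^1*5^( - 1)*53^1* 107^1*3163^(- 1)*16073^1  =  182299966/15815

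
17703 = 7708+9995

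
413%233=180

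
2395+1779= 4174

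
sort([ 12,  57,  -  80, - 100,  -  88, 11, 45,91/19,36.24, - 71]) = [- 100 ,-88,  -  80, - 71,91/19, 11,12,36.24 , 45, 57 ] 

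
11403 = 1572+9831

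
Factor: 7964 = 2^2*11^1*181^1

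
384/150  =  64/25 =2.56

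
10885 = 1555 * 7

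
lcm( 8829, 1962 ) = 17658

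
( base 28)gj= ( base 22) L5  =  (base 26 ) HP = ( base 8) 723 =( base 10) 467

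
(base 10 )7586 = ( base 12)4482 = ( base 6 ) 55042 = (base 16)1da2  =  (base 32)7D2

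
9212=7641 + 1571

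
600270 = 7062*85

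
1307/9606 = 1307/9606 =0.14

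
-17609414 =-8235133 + -9374281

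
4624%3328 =1296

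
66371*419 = 27809449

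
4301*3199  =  13758899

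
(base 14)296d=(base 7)30266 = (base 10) 7349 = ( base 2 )1110010110101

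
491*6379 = 3132089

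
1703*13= 22139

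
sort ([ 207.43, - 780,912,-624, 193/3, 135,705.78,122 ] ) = [- 780, - 624,193/3,  122,135, 207.43,705.78,  912]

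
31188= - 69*( - 452) 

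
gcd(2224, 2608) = 16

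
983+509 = 1492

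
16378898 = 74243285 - 57864387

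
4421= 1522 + 2899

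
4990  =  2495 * 2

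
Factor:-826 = -2^1*7^1*59^1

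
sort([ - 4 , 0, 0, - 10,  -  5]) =[ - 10, - 5,  -  4, 0 , 0] 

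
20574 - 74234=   -  53660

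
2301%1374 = 927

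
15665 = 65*241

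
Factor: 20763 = 3^3*769^1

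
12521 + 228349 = 240870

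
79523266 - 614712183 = -535188917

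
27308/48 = 568 + 11/12 = 568.92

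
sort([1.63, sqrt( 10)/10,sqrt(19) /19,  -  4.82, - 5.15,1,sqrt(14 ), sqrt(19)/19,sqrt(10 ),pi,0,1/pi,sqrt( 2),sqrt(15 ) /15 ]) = [ - 5.15,-4.82 , 0 , sqrt(19)/19,sqrt(19 )/19, sqrt( 15 )/15, sqrt( 10)/10,1/pi,1, sqrt(2 ),1.63 , pi,sqrt(10) , sqrt (14) ] 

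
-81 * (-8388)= 679428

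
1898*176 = 334048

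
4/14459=4/14459= 0.00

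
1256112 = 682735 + 573377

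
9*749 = 6741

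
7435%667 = 98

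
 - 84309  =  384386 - 468695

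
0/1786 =0  =  0.00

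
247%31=30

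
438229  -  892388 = - 454159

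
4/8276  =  1/2069 = 0.00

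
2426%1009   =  408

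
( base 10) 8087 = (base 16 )1F97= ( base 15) 25E2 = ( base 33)7E2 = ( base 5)224322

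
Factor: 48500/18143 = 2^2*5^3*97^1*18143^(  -  1 ) 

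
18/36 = 1/2 = 0.50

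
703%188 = 139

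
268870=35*7682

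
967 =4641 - 3674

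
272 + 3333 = 3605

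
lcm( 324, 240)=6480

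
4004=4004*1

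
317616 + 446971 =764587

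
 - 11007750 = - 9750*1129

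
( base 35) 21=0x47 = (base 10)71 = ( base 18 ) 3H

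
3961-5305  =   - 1344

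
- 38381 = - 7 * 5483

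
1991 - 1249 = 742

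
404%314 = 90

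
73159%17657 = 2531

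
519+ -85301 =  - 84782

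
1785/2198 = 255/314 = 0.81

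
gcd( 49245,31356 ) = 201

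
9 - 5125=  - 5116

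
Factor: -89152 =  - 2^6*7^1*199^1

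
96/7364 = 24/1841= 0.01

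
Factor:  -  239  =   - 239^1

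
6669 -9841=-3172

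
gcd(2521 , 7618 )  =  1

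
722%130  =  72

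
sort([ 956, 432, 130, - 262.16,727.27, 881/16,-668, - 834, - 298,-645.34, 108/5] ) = [-834, -668 , - 645.34,  -  298, - 262.16, 108/5, 881/16, 130, 432, 727.27, 956] 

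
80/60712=10/7589 = 0.00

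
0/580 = 0 = 0.00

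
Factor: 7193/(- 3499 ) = -3499^(-1 )*7193^1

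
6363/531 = 707/59 = 11.98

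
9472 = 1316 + 8156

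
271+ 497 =768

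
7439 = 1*7439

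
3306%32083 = 3306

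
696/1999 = 696/1999 = 0.35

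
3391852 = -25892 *( - 131)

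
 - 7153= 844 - 7997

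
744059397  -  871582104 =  - 127522707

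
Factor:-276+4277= 4001 = 4001^1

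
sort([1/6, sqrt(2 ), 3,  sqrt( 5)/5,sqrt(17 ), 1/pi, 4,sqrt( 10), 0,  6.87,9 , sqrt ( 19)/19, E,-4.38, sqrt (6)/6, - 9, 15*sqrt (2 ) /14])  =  [  -  9, - 4.38, 0 , 1/6,sqrt(19 ) /19,1/pi, sqrt(6 )/6, sqrt(5 ) /5, sqrt(2), 15*sqrt(2 ) /14,  E,3,sqrt(10),4, sqrt(17), 6.87,9 ] 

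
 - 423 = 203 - 626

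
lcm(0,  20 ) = 0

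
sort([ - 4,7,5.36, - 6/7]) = [ - 4,  -  6/7, 5.36,7]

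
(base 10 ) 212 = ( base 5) 1322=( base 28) 7g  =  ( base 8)324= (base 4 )3110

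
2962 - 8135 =  -  5173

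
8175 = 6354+1821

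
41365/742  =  41365/742=55.75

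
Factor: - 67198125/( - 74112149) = 3^1*5^4*1609^( - 1) * 35839^1*46061^( - 1 ) 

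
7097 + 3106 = 10203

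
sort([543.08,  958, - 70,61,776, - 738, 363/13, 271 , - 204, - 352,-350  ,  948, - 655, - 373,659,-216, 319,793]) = [ - 738, - 655, - 373, - 352, - 350,-216,-204,- 70,363/13,61, 271,319,543.08 , 659, 776, 793, 948,  958 ]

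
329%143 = 43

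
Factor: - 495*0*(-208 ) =0^1 =0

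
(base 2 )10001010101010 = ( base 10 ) 8874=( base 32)8LA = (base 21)K2C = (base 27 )c4i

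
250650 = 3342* 75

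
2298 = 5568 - 3270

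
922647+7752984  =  8675631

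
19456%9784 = 9672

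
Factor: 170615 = 5^1*34123^1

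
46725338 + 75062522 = 121787860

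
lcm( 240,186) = 7440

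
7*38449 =269143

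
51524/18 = 2862 + 4/9 = 2862.44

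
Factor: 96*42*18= 72576 = 2^7*3^4*7^1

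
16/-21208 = -1+2649/2651 = - 0.00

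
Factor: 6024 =2^3*3^1*251^1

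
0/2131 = 0 = 0.00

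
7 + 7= 14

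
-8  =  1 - 9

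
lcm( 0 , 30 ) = 0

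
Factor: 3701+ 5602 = 3^1*7^1 * 443^1  =  9303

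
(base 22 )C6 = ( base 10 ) 270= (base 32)8e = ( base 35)7P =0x10E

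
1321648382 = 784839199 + 536809183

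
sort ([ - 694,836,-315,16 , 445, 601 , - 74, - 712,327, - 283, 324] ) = [-712 , - 694,-315, - 283,  -  74,16,  324,327,445, 601,836 ] 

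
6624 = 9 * 736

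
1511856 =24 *62994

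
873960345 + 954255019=1828215364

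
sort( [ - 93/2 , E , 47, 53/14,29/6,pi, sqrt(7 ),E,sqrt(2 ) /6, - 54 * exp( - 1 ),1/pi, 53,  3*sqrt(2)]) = [  -  93/2, - 54*exp( - 1), sqrt( 2 ) /6, 1/pi , sqrt( 7) , E, E, pi, 53/14 , 3*sqrt(2), 29/6, 47,53] 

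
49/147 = 1/3 = 0.33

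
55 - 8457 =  - 8402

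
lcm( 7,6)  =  42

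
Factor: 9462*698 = 2^2* 3^1*19^1*83^1*349^1 = 6604476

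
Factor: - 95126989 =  - 29^1*103^1*31847^1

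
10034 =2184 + 7850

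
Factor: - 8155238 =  -2^1*7^1*13^1*44809^1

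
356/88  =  89/22 = 4.05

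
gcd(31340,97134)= 2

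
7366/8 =3683/4 = 920.75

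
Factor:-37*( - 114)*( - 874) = -3686532  =  -2^2*3^1*19^2*23^1 *37^1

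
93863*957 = 89826891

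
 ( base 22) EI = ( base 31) ag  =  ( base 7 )644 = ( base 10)326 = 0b101000110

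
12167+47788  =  59955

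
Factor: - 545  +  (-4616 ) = -13^1*397^1 = -  5161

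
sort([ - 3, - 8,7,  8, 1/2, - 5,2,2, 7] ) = [-8, - 5, -3, 1/2 , 2  ,  2,7, 7, 8 ]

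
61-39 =22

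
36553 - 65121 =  - 28568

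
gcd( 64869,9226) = 7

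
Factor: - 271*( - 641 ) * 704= 2^6*11^1*271^1*641^1 =122292544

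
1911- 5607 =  - 3696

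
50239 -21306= 28933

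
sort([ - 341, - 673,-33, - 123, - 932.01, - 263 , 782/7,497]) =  [ - 932.01, - 673, - 341,  -  263, - 123, - 33, 782/7, 497] 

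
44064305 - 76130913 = -32066608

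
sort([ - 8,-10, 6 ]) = [ - 10 , - 8, 6 ]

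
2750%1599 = 1151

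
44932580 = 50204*895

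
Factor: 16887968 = 2^5*527749^1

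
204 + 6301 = 6505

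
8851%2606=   1033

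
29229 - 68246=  - 39017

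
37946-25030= 12916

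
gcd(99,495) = 99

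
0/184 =0 = 0.00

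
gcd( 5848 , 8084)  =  172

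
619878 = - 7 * (-88554 )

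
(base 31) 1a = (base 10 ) 41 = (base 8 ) 51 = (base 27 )1E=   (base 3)1112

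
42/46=21/23  =  0.91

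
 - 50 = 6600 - 6650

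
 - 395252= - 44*8983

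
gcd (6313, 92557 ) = 1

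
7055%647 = 585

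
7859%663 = 566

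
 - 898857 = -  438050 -460807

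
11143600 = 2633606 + 8509994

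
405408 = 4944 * 82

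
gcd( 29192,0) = 29192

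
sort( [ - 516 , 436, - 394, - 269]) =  [ - 516,- 394,-269 , 436 ] 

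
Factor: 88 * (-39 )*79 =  - 271128 = - 2^3 * 3^1*11^1* 13^1 * 79^1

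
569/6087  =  569/6087 = 0.09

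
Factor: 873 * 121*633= 66865689 = 3^3*11^2 * 97^1*211^1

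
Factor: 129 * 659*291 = 3^2*43^1*97^1 * 659^1 = 24738201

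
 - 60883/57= - 60883/57 =- 1068.12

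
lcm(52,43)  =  2236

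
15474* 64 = 990336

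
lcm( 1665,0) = 0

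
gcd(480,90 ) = 30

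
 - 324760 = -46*7060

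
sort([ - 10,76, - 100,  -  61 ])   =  [ - 100, - 61, - 10,  76]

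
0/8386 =0 = 0.00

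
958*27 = 25866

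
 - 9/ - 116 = 9/116=0.08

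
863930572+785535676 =1649466248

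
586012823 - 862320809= - 276307986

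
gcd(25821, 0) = 25821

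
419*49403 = 20699857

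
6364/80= 1591/20=79.55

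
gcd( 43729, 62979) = 7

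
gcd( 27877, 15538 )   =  457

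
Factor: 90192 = 2^4*3^1*1879^1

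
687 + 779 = 1466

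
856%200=56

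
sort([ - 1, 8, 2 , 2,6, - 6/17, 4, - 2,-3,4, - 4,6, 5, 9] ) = [ - 4 , - 3,-2, - 1, - 6/17, 2, 2, 4, 4, 5, 6, 6, 8,9]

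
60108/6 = 10018 = 10018.00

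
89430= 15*5962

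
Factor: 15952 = 2^4 *997^1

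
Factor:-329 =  - 7^1*47^1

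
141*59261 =8355801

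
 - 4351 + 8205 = 3854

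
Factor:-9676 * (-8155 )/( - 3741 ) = - 78907780/3741= - 2^2*3^( - 1) * 5^1* 7^1* 29^( -1)*41^1 * 43^( - 1 )*59^1*233^1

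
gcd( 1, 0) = 1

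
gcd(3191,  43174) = 1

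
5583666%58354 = 40036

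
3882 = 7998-4116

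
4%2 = 0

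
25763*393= 10124859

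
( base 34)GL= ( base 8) 1065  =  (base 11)474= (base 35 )G5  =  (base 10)565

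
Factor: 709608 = 2^3*3^1  *29567^1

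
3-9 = - 6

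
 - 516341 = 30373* (-17)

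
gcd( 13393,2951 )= 227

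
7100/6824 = 1775/1706 = 1.04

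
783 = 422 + 361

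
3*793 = 2379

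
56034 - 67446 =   -  11412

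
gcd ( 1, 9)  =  1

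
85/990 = 17/198 =0.09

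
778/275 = 2 + 228/275 = 2.83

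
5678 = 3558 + 2120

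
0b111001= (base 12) 49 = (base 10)57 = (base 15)3c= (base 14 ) 41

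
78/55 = 1 + 23/55 = 1.42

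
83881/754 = 83881/754 = 111.25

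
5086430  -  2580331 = 2506099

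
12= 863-851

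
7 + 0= 7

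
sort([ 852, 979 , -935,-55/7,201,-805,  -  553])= [ - 935,- 805, - 553,-55/7, 201, 852,979 ] 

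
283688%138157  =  7374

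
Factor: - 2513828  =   - 2^2*73^1*8609^1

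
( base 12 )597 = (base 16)343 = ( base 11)69A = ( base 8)1503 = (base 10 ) 835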